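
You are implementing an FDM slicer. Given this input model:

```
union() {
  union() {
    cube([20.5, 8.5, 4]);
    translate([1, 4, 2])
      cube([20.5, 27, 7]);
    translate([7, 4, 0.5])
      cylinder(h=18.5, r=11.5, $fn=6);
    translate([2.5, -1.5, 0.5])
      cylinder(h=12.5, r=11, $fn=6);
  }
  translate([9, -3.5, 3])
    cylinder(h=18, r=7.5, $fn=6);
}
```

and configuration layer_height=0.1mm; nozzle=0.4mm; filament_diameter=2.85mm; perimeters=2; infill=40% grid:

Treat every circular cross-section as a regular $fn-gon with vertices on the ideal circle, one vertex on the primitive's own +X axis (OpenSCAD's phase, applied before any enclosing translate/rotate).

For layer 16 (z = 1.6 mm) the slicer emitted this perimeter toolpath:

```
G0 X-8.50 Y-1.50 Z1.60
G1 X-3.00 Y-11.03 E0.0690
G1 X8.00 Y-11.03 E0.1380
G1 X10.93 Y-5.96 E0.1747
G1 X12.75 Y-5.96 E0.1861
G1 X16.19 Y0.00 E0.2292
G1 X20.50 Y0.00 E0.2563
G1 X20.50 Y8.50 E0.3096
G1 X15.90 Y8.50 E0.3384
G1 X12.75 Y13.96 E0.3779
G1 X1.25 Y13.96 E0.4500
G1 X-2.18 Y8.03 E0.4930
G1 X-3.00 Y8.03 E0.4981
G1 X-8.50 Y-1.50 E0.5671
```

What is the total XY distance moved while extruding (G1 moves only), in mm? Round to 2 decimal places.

90.45 mm

Sum the Euclidean lengths of each G1 segment: total = 90.45 mm.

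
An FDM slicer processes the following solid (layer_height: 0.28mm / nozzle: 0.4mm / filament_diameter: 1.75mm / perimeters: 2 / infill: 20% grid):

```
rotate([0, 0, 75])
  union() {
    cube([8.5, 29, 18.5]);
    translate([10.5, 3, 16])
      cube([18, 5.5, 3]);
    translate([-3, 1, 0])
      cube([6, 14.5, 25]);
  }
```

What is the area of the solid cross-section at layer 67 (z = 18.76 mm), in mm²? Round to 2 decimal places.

186.00 mm²

At z = 18.76 mm: the cube is absent (z outside [0, 18.5]); the cube at (10.5, 3) (footprint 18×5.5) is included at this height (area 99.00 mm²); the 6×14.5 cube at (-3, 1) contributes its full rectangle (area 87.00 mm²); Combining (union): the 2 present regions are separate (no shared area or edge), so areas and boundary lengths simply add and each stays a separate island — area = 186.00 mm²; (whole slice rotated 75° about Z — lengths, areas and connectivity unchanged). Overall, the cross-section has 2 separate islands. Net area = 186.00 mm².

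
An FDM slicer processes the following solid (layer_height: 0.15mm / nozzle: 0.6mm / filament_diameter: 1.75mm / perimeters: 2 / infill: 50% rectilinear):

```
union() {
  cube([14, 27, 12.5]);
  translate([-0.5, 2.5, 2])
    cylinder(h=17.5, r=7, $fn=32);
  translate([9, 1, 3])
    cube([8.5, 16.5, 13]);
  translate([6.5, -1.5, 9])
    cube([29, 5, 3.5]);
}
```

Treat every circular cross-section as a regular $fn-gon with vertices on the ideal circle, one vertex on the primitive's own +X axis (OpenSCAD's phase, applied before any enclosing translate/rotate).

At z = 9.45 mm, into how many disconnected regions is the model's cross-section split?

At z = 9.45 mm: the cube (footprint 14×27) is included at this height; the r=7 cylinder at (-0.5, 2.5) gives a regular 32-gon of circumradius 7 (constant along its height); the 8.5×16.5 cube at (9, 1) contributes its full rectangle; the 29×5 cube at (6.5, -1.5) contributes its full rectangle; Merging all regions: the regions partially overlap (shared area 168.06 mm²), so overlapping operands fuse into one piece — 1 connected region. The result has 1 disconnected region.

1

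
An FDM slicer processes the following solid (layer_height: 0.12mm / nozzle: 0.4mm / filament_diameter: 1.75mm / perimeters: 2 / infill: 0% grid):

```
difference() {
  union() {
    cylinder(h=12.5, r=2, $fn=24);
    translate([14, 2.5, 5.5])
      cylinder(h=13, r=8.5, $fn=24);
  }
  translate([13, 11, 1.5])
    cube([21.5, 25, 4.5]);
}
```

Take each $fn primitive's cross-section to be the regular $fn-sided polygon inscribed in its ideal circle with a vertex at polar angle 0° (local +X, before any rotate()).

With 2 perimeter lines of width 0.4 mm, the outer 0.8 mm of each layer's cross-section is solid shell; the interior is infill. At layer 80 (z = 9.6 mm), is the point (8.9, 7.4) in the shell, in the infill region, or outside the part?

infill

At z = 9.6 mm: the r=2 cylinder gives a regular 24-gon of circumradius 2 (constant along its height); the cylinder at (14, 2.5): section is a regular 24-gon, circumradius r=8.5; Taking the union: the 2 present regions are separate (no shared area or edge), so areas and boundary lengths simply add and each stays a separate island — 2 connected regions; the cube at (13, 11) does not reach this height (z outside [1.5, 6]); After the difference (first − rest): none of the subtracted shapes is present at this height, so the result so far is unchanged — 2 connected regions. Overall, the cross-section has 2 separate islands. The nearest boundary edge runs (6.64, 6.75)→(7.99, 8.51); distance from the point to it = 1.40 mm. (Shell/infill is judged within the island containing the point — the largest one.) The point is inside the cross-section and 1.40 mm from the nearest boundary — more than the 0.8 mm shell width (2 × 0.4), so it's in the infill interior.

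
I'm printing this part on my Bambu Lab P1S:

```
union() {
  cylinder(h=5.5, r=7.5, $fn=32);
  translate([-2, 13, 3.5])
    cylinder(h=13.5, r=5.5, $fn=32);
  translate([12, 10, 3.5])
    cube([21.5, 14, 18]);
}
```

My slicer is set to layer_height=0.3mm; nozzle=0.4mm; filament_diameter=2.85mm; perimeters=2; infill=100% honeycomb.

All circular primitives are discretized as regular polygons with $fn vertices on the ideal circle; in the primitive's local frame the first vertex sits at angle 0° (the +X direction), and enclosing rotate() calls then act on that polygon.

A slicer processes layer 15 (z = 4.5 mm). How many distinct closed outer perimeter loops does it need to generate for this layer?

At z = 4.5 mm: the cylinder: section is a regular 32-gon, circumradius r=7.5; the r=5.5 cylinder at (-2, 13) contributes a regular 32-gon of circumradius 5.5; the cube at (12, 10) (footprint 21.5×14) is included at this height; Taking the union: the 3 present regions are separate (no shared area or edge), so areas and boundary lengths simply add and each stays a separate island — 3 connected regions. The result has 3 disconnected regions.

3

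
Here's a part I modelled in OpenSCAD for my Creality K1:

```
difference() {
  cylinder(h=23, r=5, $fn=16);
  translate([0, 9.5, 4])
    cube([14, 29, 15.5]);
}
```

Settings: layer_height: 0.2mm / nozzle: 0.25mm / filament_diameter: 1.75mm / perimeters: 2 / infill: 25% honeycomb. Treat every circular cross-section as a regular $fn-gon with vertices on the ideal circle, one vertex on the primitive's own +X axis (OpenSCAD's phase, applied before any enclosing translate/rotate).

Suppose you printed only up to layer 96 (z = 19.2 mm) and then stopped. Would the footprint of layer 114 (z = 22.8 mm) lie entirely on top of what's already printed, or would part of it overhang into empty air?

Compare the two slices. At z = 19.2: the cylinder: section is a regular 16-gon, circumradius r=5 (area = (16/2)·5.000²·sin(360°/16) = 76.54 mm²); the cube at (0, 9.5) (footprint 14×29) is included at this height (area 406.00 mm²); Subtracting the remaining from the first: starting from the r=5 cylinder (76.54 mm²), the 14×29 cube at (0, 9.5) misses the remaining region (no effect) — area = 76.54 mm². At z = 22.8: the r=5 cylinder contributes a regular 16-gon of circumradius 5 (area = (16/2)·5.000²·sin(360°/16) = 76.54 mm²); the cube at (0, 9.5) is not intersected at this z (z outside [4, 19.5]); Subtracting the remaining from the first: none of the subtracted shapes is present at this height, so the r=5 cylinder is unchanged — area = 76.54 mm². Checking containment: the cross-section at z = 22.8 is a subset of the cross-section at z = 19.2.

entirely on top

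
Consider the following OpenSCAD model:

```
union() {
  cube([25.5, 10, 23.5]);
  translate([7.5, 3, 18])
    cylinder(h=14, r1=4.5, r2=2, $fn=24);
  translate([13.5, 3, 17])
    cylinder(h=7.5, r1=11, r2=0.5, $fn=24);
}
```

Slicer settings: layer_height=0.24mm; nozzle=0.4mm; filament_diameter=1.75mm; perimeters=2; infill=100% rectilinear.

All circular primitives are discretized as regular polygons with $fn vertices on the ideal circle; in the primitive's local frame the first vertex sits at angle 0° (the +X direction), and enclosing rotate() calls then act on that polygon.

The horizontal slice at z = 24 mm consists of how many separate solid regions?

At z = 24 mm: the cube is not intersected at this z (z outside [0, 23.5]); the cone at (7.5, 3) (r1=4.5→r2=2) has section circumradius 3.429 here — a regular 24-gon; the cone at (13.5, 3): at t=0.933 of its height the radius interpolates to r₁+(r₂−r₁)t = 1.200, giving a regular 24-gon of that circumradius; Taking the union: the 2 present regions are separate (no shared area or edge), so areas and boundary lengths simply add and each stays a separate island — 2 connected regions. The result has 2 disconnected regions.

2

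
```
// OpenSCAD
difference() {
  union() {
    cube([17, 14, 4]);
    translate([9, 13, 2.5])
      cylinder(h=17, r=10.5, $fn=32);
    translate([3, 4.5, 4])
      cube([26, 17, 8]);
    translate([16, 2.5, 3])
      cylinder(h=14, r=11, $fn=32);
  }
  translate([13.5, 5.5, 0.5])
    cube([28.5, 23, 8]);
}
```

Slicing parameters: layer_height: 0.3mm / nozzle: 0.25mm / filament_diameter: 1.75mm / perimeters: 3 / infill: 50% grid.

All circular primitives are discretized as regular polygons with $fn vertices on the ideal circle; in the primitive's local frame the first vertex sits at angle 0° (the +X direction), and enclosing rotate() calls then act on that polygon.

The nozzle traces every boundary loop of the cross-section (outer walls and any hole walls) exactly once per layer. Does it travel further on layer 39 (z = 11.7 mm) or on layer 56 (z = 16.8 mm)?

Layer 39 (z = 11.7): the cube is not intersected at this z (z outside [0, 4]); the r=10.5 cylinder at (9, 13) contributes a regular 32-gon of circumradius 10.5 (perimeter = 2·32·10.500·sin(180°/32) = 65.87 mm); the cube at (3, 4.5) is present — its section is the full 26×17 rectangle (perimeter 86.00 mm); the cylinder at (16, 2.5): section is a regular 32-gon, circumradius r=11 (perimeter = 2·32·11.000·sin(180°/32) = 69.00 mm); Merging all regions: the regions partially overlap (shared area 417.79 mm²), so the edge portions inside another operand are dropped and the merged outline is re-measured after clipping — boundary = 105.82 mm; the cube at (13.5, 5.5) is not intersected at this z (z outside [0.5, 8.5]); Taking the first minus the rest: none of the subtracted shapes is present at this height, so the result so far is unchanged — boundary = 105.82 mm. So its perimeter = 105.82 mm. Layer 56 (z = 16.8): the cube is not intersected at this z (z outside [0, 4]); the r=10.5 cylinder at (9, 13) contributes a regular 32-gon of circumradius 10.5 (perimeter = 2·32·10.500·sin(180°/32) = 65.87 mm); the cube at (3, 4.5) is absent (z outside [4, 12]); the r=11 cylinder at (16, 2.5) gives a regular 32-gon of circumradius 11 (constant along its height) (perimeter = 2·32·11.000·sin(180°/32) = 69.00 mm); Merging all regions: the regions partially overlap (shared area 106.77 mm²), so the edge portions inside another operand are dropped and the merged outline is re-measured after clipping — boundary = 94.47 mm; the cube at (13.5, 5.5) is absent (z outside [0.5, 8.5]); Subtracting the remaining from the first: none of the subtracted shapes is present at this height, so that combined region is unchanged — boundary = 94.47 mm. So its perimeter = 94.47 mm. Layer 39 is larger (105.82 vs 94.47 mm).

layer 39 (z = 11.7 mm)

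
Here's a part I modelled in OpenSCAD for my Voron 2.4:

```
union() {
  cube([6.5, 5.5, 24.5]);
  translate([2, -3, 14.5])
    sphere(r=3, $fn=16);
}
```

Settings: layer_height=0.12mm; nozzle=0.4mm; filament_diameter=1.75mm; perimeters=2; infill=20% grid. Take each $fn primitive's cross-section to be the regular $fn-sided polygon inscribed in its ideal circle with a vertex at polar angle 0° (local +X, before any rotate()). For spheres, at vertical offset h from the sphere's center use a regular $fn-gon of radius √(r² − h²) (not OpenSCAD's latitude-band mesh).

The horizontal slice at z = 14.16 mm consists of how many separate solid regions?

At z = 14.16 mm: the 6.5×5.5 cube contributes its full rectangle; the sphere at (2, -3): section is a regular 16-gon, circumradius = √(r²−h²) = √(3²−0.34²) = 2.981; Combining (union): the 2 present regions are separate (no shared area or edge), so areas and boundary lengths simply add and each stays a separate island — 2 connected regions. The result has 2 disconnected regions.

2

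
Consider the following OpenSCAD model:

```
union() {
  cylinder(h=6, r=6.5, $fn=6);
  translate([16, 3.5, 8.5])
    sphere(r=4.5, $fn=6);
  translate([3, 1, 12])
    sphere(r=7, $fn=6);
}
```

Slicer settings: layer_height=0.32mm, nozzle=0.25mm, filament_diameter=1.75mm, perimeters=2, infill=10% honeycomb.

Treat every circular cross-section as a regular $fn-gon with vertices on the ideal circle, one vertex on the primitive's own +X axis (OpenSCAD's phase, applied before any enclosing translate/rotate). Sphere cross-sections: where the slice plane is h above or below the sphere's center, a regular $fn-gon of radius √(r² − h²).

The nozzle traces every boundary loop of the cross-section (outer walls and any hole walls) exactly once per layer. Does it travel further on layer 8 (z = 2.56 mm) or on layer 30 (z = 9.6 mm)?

Layer 8 (z = 2.56): the r=6.5 cylinder gives a regular 6-gon of circumradius 6.5 (constant along its height) (perimeter = 2·6·6.500·sin(180°/6) = 39.00 mm); the sphere at (16, 3.5) does not reach this height (|z−center|=5.940 > r=4.5); the sphere at (3, 1) does not reach this height (|z−center|=9.440 > r=7); Merging all regions: only the r=6.5 cylinder is present, so the union is just that shape — boundary = 39.00 mm. So its perimeter = 39.00 mm. Layer 30 (z = 9.6): the cylinder is absent (z outside [0, 6]); the r=4.5 sphere at (16, 3.5) slices to a regular 6-gon of circumradius 4.363 (√(r²−h²) with h=1.1 from center) (perimeter = 2·6·4.363·sin(180°/6) = 26.18 mm); the sphere at (3, 1): section is a regular 6-gon, circumradius = √(r²−h²) = √(7²−2.4²) = 6.576 (perimeter = 2·6·6.576·sin(180°/6) = 39.45 mm); Combining (union): the 2 present regions are separate (no shared area or edge), so areas and boundary lengths simply add and each stays a separate island — boundary = 65.64 mm. So its perimeter = 65.64 mm. Layer 30 is larger (65.64 vs 39.00 mm).

layer 30 (z = 9.6 mm)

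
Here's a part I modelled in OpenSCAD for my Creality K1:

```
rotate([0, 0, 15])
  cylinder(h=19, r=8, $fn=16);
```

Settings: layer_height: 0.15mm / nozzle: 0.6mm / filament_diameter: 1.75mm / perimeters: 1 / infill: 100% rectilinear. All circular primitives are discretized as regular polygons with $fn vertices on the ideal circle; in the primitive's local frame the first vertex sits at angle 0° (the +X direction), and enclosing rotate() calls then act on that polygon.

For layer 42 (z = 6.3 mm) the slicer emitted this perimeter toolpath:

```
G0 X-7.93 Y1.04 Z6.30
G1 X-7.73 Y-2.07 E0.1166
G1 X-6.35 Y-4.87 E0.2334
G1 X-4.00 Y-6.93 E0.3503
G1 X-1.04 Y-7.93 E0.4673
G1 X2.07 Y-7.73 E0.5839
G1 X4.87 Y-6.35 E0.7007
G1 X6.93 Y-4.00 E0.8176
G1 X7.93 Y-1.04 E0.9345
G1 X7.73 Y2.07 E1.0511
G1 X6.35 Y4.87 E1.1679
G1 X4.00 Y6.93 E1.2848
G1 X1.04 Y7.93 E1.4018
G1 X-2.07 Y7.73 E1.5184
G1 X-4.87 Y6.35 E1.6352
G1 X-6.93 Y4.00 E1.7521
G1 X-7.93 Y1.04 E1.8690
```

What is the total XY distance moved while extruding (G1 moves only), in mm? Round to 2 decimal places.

Sum the Euclidean lengths of each G1 segment: total = 49.95 mm.

49.95 mm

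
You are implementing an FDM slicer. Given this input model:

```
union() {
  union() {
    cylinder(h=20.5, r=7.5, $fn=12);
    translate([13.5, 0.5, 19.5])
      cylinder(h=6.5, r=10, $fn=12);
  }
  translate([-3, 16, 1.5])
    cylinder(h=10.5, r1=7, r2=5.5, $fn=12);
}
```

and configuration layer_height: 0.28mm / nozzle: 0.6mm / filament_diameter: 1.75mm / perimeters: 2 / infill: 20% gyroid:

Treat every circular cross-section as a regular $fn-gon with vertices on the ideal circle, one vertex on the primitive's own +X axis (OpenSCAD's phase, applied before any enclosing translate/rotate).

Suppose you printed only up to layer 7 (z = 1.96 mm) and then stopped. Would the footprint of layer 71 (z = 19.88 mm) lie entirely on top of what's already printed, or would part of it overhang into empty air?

part overhangs

Compare the two slices. At z = 1.96: the cylinder: section is a regular 12-gon, circumradius r=7.5 (area = (12/2)·7.500²·sin(360°/12) = 168.75 mm²); the cylinder at (13.5, 0.5) is absent (z outside [19.5, 26]); Taking the union: only the r=7.5 cylinder is present, so the union is just that shape — area = 168.75 mm²; the cone at (-3, 16): at t=0.044 of its height the radius interpolates to r₁+(r₂−r₁)t = 6.934, giving a regular 12-gon of that circumradius (area = (12/2)·6.934²·sin(360°/12) = 144.25 mm²); Merging all regions: the 2 present regions are separate (no shared area or edge), so areas and boundary lengths simply add and each stays a separate island — area = 313.00 mm². At z = 19.88: the cylinder: section is a regular 12-gon, circumradius r=7.5 (area = (12/2)·7.500²·sin(360°/12) = 168.75 mm²); the r=10 cylinder at (13.5, 0.5) contributes a regular 12-gon of circumradius 10 (area = (12/2)·10.000²·sin(360°/12) = 300.00 mm²); Taking the union: the regions partially overlap — summed areas 468.75 mm² minus the doubly-counted overlap 25.42 mm² gives 443.33 mm² — area = 443.33 mm²; the cone at (-3, 16) does not reach this height (z outside [1.5, 12]); Merging all regions: only that combined region is present, so the union is just that shape — area = 443.33 mm². Checking containment: at z = 19.88 the cross-section extends beyond the z = 1.96 cross-section by about 274.58 mm².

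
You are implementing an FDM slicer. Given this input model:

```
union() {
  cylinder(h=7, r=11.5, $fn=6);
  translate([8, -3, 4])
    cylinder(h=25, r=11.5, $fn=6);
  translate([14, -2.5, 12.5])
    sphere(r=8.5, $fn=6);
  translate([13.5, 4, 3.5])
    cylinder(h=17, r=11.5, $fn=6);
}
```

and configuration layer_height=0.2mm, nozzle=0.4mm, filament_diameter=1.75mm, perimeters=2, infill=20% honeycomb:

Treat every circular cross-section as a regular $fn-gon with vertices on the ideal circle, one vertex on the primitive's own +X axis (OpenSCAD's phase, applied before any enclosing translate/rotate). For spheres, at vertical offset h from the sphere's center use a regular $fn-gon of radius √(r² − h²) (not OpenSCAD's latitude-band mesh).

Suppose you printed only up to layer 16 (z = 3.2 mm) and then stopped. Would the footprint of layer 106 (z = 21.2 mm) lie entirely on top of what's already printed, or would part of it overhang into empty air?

part overhangs

Compare the two slices. At z = 3.2: the cylinder: section is a regular 6-gon, circumradius r=11.5 (area = (6/2)·11.500²·sin(360°/6) = 343.60 mm²); the cylinder at (8, -3) does not reach this height (z outside [4, 29]); the sphere at (14, -2.5) is not intersected at this z (|z−center|=9.300 > r=8.5); the cylinder at (13.5, 4) is absent (z outside [3.5, 20.5]); Combining (union): only the r=11.5 cylinder is present, so the union is just that shape — area = 343.60 mm². At z = 21.2: the cylinder is not intersected at this z (z outside [0, 7]); the cylinder at (8, -3): section is a regular 6-gon, circumradius r=11.5 (area = (6/2)·11.500²·sin(360°/6) = 343.60 mm²); the sphere at (14, -2.5) is not intersected at this z (|z−center|=8.700 > r=8.5); the cylinder at (13.5, 4) is not intersected at this z (z outside [3.5, 20.5]); Taking the union: only the r=11.5 cylinder at (8, -3) is present, so the union is just that shape — area = 343.60 mm². Checking containment: at z = 21.2 the cross-section extends beyond the z = 3.2 cross-section by about 175.04 mm².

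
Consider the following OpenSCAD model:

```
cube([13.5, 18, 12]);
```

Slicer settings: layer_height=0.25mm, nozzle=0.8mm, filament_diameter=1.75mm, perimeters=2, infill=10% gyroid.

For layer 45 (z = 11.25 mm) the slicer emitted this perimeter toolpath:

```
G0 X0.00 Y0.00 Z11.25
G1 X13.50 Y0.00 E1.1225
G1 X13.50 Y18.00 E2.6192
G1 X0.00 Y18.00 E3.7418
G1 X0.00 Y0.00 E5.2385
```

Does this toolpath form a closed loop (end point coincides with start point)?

yes

Start point (G0): (0.00, 0.00). End point (last G1): the path returns to the start — closed.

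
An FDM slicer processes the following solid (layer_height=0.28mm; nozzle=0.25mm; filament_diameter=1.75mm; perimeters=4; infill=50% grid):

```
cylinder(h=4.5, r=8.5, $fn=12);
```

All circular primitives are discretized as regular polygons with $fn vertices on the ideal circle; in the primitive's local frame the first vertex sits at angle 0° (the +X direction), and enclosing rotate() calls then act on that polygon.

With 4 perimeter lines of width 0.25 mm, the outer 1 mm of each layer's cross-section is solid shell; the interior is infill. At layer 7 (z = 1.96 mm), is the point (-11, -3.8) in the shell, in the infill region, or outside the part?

outside

At z = 1.96 mm: the cylinder: section is a regular 12-gon, circumradius r=8.5. Overall, the cross-section is a single solid region. The nearest boundary edge runs (-8.50, 0.00)→(-7.36, -4.25); distance from the point to it = 3.40 mm. The point is not inside any of the regions above, so it lies outside the cross-section (3.40 mm from the nearest boundary).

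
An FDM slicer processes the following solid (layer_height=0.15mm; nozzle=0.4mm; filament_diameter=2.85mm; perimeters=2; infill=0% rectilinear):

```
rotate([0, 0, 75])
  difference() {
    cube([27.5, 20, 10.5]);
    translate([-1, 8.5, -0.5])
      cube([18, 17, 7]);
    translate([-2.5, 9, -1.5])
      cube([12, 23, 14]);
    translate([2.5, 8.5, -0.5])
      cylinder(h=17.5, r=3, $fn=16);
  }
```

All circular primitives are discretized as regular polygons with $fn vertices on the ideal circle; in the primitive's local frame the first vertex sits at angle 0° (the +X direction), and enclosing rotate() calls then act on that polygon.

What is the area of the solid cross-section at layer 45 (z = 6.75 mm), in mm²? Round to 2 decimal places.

429.50 mm²

At z = 6.75 mm: the 27.5×20 cube contributes its full rectangle (area 550.00 mm²); the cube at (-1, 8.5) is absent (z outside [-0.5, 6.5]); the cube at (-2.5, 9) (footprint 12×23) is included at this height (area 276.00 mm²); the r=3 cylinder at (2.5, 8.5) contributes a regular 16-gon of circumradius 3 (area = (16/2)·3.000²·sin(360°/16) = 27.55 mm²); Taking the first minus the rest: starting from the 27.5×20 cube (550.00 mm²), the 12×23 cube at (-2.5, 9) partially overlaps it — only the 104.50 mm² overlap (of its 276.00 mm²) is removed, clipping the outline; the r=3 cylinder at (2.5, 8.5) partially overlaps it — only the 16.00 mm² overlap (of its 27.55 mm²) is removed, clipping the outline — area = 429.50 mm²; (whole slice rotated 75° about Z — lengths, areas and connectivity unchanged). Overall, the cross-section is a single solid region. Net area = 429.50 mm².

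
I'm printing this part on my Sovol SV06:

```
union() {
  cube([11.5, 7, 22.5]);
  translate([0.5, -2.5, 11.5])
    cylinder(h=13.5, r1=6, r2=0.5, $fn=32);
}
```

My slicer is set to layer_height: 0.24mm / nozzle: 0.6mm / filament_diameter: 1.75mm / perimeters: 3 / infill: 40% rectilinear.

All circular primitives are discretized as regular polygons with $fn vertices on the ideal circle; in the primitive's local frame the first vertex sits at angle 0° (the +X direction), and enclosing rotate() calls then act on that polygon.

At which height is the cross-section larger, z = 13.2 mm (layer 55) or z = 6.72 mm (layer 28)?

Layer 55 (z = 13.2): the cube is present — its section is the full 11.5×7 rectangle (area 80.50 mm²); the cone at (0.5, -2.5) (r1=6→r2=0.5) has section circumradius 5.307 here — a regular 32-gon (area = (32/2)·5.307²·sin(360°/32) = 87.93 mm²); Taking the union: the regions partially overlap — summed areas 168.43 mm² minus the doubly-counted overlap 10.66 mm² gives 157.77 mm² — area = 157.77 mm². So its area = 157.77 mm². Layer 28 (z = 6.72): the cube is present — its section is the full 11.5×7 rectangle (area 80.50 mm²); the cone at (0.5, -2.5) does not reach this height (z outside [11.5, 25]); Taking the union: only the 11.5×7 cube is present, so the union is just that shape — area = 80.50 mm². So its area = 80.50 mm². Layer 55 is larger (157.77 vs 80.50 mm²).

layer 55 (z = 13.2 mm)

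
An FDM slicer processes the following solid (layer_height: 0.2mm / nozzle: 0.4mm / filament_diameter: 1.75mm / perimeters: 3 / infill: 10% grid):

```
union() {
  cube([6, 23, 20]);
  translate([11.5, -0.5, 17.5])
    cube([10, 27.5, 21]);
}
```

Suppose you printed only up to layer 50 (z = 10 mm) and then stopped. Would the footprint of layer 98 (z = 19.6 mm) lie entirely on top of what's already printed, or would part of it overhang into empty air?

Compare the two slices. At z = 10: the 6×23 cube contributes its full rectangle (area 138.00 mm²); the cube at (11.5, -0.5) is not intersected at this z (z outside [17.5, 38.5]); Combining (union): only the 6×23 cube is present, so the union is just that shape — area = 138.00 mm². At z = 19.6: the 6×23 cube contributes its full rectangle (area 138.00 mm²); the 10×27.5 cube at (11.5, -0.5) contributes its full rectangle (area 275.00 mm²); Combining (union): the 2 present regions are separate (no shared area or edge), so areas and boundary lengths simply add and each stays a separate island — area = 413.00 mm². Checking containment: at z = 19.6 the cross-section extends beyond the z = 10 cross-section by about 275.00 mm².

part overhangs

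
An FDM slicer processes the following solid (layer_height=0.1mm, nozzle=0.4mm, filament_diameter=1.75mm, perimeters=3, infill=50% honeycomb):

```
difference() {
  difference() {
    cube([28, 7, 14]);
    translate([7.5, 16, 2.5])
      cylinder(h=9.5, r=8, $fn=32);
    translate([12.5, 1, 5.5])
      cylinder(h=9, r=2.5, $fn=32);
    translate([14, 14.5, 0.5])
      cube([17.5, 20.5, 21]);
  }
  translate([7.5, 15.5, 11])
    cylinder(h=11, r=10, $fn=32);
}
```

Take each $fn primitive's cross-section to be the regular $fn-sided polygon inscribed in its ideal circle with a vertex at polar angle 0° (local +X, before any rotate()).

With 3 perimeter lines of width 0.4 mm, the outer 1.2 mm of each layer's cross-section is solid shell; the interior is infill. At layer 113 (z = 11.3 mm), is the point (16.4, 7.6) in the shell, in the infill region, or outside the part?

outside

At z = 11.3 mm: the 28×7 cube contributes its full rectangle; the cylinder at (7.5, 16): section is a regular 32-gon, circumradius r=8; the cylinder at (12.5, 1): section is a regular 32-gon, circumradius r=2.5; the cube at (14, 14.5) is present — its section is the full 17.5×20.5 rectangle; After the difference (first − rest): starting from the 28×7 cube, the r=8 cylinder at (7.5, 16) misses the remaining region (no effect); the r=2.5 cylinder at (12.5, 1) partially overlaps it — only the 14.60 mm² overlap (of its 19.51 mm²) is removed, clipping the outline; the 17.5×20.5 cube at (14, 14.5) misses the remaining region (no effect) — 1 connected region; the r=10 cylinder at (7.5, 15.5) contributes a regular 32-gon of circumradius 10; Taking the first minus the rest: starting from the result so far, the r=10 cylinder at (7.5, 15.5) partially overlaps it — only the 10.34 mm² overlap (of its 312.14 mm²) is removed, clipping the outline — 1 connected region. Overall, the cross-section is a single solid region. The nearest boundary edge runs (12.71, 7.00)→(28.00, 7.00); distance from the point to it = 0.60 mm. The point is not inside any of the regions above, so it lies outside the cross-section (0.60 mm from the nearest boundary).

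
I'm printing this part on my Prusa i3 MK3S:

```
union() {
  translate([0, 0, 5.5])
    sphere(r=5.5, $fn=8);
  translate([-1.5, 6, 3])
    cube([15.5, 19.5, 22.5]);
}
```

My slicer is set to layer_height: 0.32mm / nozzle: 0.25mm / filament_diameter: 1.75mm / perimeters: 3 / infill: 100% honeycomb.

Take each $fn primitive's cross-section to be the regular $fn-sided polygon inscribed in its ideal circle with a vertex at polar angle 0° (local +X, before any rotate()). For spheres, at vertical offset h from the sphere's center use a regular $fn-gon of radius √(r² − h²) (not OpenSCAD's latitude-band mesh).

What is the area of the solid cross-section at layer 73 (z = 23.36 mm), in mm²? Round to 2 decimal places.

302.25 mm²

At z = 23.36 mm: the sphere is absent (|z−center|=17.860 > r=5.5); the 15.5×19.5 cube at (-1.5, 6) contributes its full rectangle (area 302.25 mm²); Taking the union: only the 15.5×19.5 cube at (-1.5, 6) is present, so the union is just that shape — area = 302.25 mm². Overall, the cross-section is a single solid region. Net area = 302.25 mm².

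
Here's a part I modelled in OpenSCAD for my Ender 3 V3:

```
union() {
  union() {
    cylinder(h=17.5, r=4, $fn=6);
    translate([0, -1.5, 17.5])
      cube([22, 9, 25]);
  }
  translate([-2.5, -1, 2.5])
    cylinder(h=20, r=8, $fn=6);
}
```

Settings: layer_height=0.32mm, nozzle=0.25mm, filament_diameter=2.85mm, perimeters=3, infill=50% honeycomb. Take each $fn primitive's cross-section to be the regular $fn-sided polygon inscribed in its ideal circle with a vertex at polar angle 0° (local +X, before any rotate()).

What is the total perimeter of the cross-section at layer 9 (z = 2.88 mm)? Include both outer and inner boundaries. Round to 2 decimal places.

48.00 mm

At z = 2.88 mm: the r=4 cylinder contributes a regular 6-gon of circumradius 4 (perimeter = 2·6·4.000·sin(180°/6) = 24.00 mm); the cube at (0, -1.5) does not reach this height (z outside [17.5, 42.5]); Combining (union): only the r=4 cylinder is present, so the union is just that shape — boundary = 24.00 mm; the cylinder at (-2.5, -1): section is a regular 6-gon, circumradius r=8 (perimeter = 2·6·8.000·sin(180°/6) = 48.00 mm); Combining (union): the result so far lies entirely inside the r=8 cylinder at (-2.5, -1), so the union is just the r=8 cylinder at (-2.5, -1) — boundary = 48.00 mm. Overall, the cross-section is a single solid region. Total boundary length (outer) = 48.00 mm.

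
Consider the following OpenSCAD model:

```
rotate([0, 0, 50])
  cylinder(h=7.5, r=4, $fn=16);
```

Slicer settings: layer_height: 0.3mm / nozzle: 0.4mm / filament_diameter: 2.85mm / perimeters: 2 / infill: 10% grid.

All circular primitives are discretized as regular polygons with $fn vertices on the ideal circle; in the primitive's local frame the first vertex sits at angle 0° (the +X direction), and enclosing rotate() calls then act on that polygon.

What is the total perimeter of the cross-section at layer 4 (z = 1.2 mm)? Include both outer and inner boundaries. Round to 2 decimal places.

At z = 1.2 mm: the r=4 cylinder contributes a regular 16-gon of circumradius 4 (perimeter = 2·16·4.000·sin(180°/16) = 24.97 mm); (whole slice rotated 50° about Z — lengths, areas and connectivity unchanged). Overall, the cross-section is a single solid region. Total boundary length (outer) = 24.97 mm.

24.97 mm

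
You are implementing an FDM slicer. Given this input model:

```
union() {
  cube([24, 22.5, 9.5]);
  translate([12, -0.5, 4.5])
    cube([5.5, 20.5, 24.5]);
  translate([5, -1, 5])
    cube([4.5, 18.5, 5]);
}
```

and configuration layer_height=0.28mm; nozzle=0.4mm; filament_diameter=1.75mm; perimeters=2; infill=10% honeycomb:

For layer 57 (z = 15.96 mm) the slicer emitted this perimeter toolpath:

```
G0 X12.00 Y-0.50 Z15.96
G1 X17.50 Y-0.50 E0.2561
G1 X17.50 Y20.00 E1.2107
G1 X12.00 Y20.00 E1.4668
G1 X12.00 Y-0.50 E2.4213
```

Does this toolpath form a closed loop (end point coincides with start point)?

yes

Start point (G0): (12.00, -0.50). End point (last G1): the path returns to the start — closed.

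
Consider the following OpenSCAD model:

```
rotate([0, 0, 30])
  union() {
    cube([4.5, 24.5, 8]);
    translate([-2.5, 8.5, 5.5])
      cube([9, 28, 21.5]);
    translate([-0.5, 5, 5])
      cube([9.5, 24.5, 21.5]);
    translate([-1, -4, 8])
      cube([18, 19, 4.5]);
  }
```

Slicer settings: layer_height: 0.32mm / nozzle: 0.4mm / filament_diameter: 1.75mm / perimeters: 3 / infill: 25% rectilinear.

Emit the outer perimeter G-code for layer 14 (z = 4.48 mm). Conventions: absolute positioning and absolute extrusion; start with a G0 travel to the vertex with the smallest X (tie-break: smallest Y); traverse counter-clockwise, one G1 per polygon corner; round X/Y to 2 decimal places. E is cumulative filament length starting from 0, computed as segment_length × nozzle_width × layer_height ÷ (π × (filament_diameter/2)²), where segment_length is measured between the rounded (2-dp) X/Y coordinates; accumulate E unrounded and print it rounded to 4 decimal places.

G0 X-12.25 Y21.22 Z4.48
G1 X0.00 Y0.00 E1.3039
G1 X3.90 Y2.25 E1.5435
G1 X-8.35 Y23.47 E2.8474
G1 X-12.25 Y21.22 E3.0870

At z = 4.48 mm: the cube (footprint 4.5×24.5) is included at this height; the cube at (-2.5, 8.5) does not reach this height (z outside [5.5, 27]); the cube at (-0.5, 5) does not reach this height (z outside [5, 26.5]); the cube at (-1, -4) is not intersected at this z (z outside [8, 12.5]); Combining (union): only the 4.5×24.5 cube is present, so the union is just that shape — 1 connected region; (whole slice rotated 30° about Z — lengths, areas and connectivity unchanged). The outline is a single polygon with 4 vertices. Extrusion per mm of travel: 0.4 × 0.32 / (π × 0.875²) = 0.053216. Accumulating E over each segment gives final E = 3.0870.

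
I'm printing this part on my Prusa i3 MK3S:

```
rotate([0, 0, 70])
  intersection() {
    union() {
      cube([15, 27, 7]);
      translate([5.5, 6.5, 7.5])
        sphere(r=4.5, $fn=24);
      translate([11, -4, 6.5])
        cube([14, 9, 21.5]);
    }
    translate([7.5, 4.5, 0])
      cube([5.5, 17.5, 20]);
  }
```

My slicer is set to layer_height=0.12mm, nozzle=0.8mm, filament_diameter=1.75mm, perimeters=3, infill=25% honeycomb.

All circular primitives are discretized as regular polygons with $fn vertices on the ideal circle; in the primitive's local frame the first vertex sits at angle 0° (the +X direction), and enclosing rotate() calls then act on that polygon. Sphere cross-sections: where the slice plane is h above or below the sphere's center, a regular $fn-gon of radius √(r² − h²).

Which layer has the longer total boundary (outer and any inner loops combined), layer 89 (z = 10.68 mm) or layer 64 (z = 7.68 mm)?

Layer 89 (z = 10.68): the cube does not reach this height (z outside [0, 7]); the sphere at (5.5, 6.5): section is a regular 24-gon, circumradius = √(r²−h²) = √(4.5²−3.18²) = 3.184 (perimeter = 2·24·3.184·sin(180°/24) = 19.95 mm); the cube at (11, -4) is present — its section is the full 14×9 rectangle (perimeter 46.00 mm); Taking the union: the 2 present regions are separate (no shared area or edge), so areas and boundary lengths simply add and each stays a separate island — boundary = 65.95 mm; the cube at (7.5, 4.5) (footprint 5.5×17.5) is included at this height (perimeter 46.00 mm); Keeping only the common overlap: the 5.5×17.5 cube at (7.5, 4.5) partially overlaps that combined region; clipping to the common part keeps 4.87 mm² — boundary = 14.88 mm; (rotated 70° about Z; rotation is an isometry so areas/perimeters/island counts are preserved). So its perimeter = 14.88 mm. Layer 64 (z = 7.68): the cube is not intersected at this z (z outside [0, 7]); the r=4.5 sphere at (5.5, 6.5) contributes a regular 24-gon of circumradius √(4.5²−0.18²) = 4.496 (perimeter = 2·24·4.496·sin(180°/24) = 28.17 mm); the cube at (11, -4) is present — its section is the full 14×9 rectangle (perimeter 46.00 mm); Merging all regions: the 2 present regions are separate (no shared area or edge), so areas and boundary lengths simply add and each stays a separate island — boundary = 74.17 mm; the cube at (7.5, 4.5) is present — its section is the full 5.5×17.5 rectangle (perimeter 46.00 mm); After intersecting: the 5.5×17.5 cube at (7.5, 4.5) partially overlaps that combined region; clipping to the common part keeps 12.70 mm² — boundary = 20.04 mm; (rotated 70° about Z; rotation is an isometry so areas/perimeters/island counts are preserved). So its perimeter = 20.04 mm. Layer 64 is larger (20.04 vs 14.88 mm).

layer 64 (z = 7.68 mm)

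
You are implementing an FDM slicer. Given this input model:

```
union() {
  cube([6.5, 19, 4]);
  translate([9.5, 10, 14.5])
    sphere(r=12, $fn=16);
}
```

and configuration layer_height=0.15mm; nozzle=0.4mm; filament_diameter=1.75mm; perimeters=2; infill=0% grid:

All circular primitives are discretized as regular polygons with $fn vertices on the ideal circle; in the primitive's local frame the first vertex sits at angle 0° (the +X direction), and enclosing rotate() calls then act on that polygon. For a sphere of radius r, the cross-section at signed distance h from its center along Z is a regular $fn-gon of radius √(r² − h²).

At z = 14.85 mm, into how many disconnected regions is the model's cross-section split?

1

At z = 14.85 mm: the cube is not intersected at this z (z outside [0, 4]); the r=12 sphere at (9.5, 10) contributes a regular 16-gon of circumradius √(12²−0.35²) = 11.995; Taking the union: only the r=12 sphere at (9.5, 10) is present, so the union is just that shape — 1 connected region. The result has 1 disconnected region.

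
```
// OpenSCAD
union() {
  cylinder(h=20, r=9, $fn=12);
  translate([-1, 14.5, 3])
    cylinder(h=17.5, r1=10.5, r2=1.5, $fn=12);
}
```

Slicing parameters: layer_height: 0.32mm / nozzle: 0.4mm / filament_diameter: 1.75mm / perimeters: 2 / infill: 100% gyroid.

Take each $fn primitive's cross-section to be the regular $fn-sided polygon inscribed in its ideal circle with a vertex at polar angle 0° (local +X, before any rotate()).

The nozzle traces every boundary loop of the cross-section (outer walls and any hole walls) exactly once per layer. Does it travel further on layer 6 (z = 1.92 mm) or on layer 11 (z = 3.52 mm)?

Layer 6 (z = 1.92): the cylinder: section is a regular 12-gon, circumradius r=9 (perimeter = 2·12·9.000·sin(180°/12) = 55.90 mm); the cone at (-1, 14.5) does not reach this height (z outside [3, 20.5]); Merging all regions: only the r=9 cylinder is present, so the union is just that shape — boundary = 55.90 mm. So its perimeter = 55.90 mm. Layer 11 (z = 3.52): the r=9 cylinder contributes a regular 12-gon of circumradius 9 (perimeter = 2·12·9.000·sin(180°/12) = 55.90 mm); the cone at (-1, 14.5): at t=0.030 of its height the radius interpolates to r₁+(r₂−r₁)t = 10.233, giving a regular 12-gon of that circumradius (perimeter = 2·12·10.233·sin(180°/12) = 63.56 mm); Merging all regions: the regions partially overlap (shared area 34.81 mm²), so the edge portions inside another operand are dropped and the merged outline is re-measured after clipping — boundary = 93.46 mm. So its perimeter = 93.46 mm. Layer 11 is larger (93.46 vs 55.90 mm).

layer 11 (z = 3.52 mm)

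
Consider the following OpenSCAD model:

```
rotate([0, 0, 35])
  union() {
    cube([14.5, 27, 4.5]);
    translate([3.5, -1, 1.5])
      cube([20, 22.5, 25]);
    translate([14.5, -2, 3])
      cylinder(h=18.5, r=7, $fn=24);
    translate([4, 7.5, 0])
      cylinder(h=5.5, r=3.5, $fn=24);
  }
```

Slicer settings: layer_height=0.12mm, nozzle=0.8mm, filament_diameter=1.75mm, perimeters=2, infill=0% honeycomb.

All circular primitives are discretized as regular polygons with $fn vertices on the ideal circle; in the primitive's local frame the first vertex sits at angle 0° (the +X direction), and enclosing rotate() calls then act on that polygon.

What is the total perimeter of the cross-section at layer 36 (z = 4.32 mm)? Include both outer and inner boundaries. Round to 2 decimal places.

113.21 mm

At z = 4.32 mm: the cube (footprint 14.5×27) is included at this height (perimeter 83.00 mm); the cube at (3.5, -1) (footprint 20×22.5) is included at this height (perimeter 85.00 mm); the r=7 cylinder at (14.5, -2) contributes a regular 24-gon of circumradius 7 (perimeter = 2·24·7.000·sin(180°/24) = 43.86 mm); the cylinder at (4, 7.5): section is a regular 24-gon, circumradius r=3.5 (perimeter = 2·24·3.500·sin(180°/24) = 21.93 mm); Merging all regions: the regions partially overlap (shared area 336.77 mm²), so the edge portions inside another operand are dropped and the merged outline is re-measured after clipping — boundary = 113.21 mm; (rotated 35° about Z; rotation is an isometry so areas/perimeters/island counts are preserved). Overall, the cross-section is a single solid region. Total boundary length (outer) = 113.21 mm.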